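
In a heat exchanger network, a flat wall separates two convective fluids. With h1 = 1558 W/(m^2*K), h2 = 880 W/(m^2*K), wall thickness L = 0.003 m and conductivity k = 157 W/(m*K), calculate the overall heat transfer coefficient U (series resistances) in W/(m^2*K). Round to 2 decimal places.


1/U = 1/h1 + L/k + 1/h2
1/U = 1/1558 + 0.003/157 + 1/880
1/U = 0.0006418485 + 1.91083e-05 + 0.0011363636
1/U = 0.0017973204
U = 556.38 W/(m^2*K)


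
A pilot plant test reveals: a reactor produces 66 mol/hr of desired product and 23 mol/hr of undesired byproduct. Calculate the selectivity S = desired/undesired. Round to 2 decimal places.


S = desired product rate / undesired product rate
S = 66 / 23
S = 2.87


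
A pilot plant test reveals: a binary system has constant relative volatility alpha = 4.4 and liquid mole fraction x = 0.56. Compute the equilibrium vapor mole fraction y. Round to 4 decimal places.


y = alpha*x / (1 + (alpha-1)*x)
y = 4.4*0.56 / (1 + (4.4-1)*0.56)
y = 2.464 / (1 + 1.904)
y = 2.464 / 2.904
y = 0.8485


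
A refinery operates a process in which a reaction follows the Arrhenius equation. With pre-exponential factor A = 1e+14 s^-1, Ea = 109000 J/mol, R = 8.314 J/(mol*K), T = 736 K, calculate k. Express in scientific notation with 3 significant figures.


k = A * exp(-Ea/(R*T))
k = 1e+14 * exp(-109000 / (8.314 * 736))
k = 1e+14 * exp(-17.813065)
k = 1.84e+06


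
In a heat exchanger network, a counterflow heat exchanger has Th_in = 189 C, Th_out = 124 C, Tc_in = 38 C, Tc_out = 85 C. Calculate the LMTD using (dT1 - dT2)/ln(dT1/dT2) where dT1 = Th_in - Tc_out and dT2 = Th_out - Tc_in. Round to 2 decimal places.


dT1 = Th_in - Tc_out = 189 - 85 = 104
dT2 = Th_out - Tc_in = 124 - 38 = 86
LMTD = (dT1 - dT2) / ln(dT1/dT2)
LMTD = (104 - 86) / ln(104/86)
LMTD = 94.72 K


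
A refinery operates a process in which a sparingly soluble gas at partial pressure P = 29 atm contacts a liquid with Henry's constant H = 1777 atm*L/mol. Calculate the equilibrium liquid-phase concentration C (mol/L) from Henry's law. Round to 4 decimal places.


C = P / H
C = 29 / 1777
C = 0.0163 mol/L


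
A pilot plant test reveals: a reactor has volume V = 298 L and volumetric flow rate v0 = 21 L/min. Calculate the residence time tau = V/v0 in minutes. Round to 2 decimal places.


tau = V / v0
tau = 298 / 21
tau = 14.19 min


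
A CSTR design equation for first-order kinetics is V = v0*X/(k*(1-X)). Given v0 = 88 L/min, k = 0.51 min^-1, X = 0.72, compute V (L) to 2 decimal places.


V = v0 * X / (k * (1 - X))
V = 88 * 0.72 / (0.51 * (1 - 0.72))
V = 63.36 / (0.51 * 0.28)
V = 63.36 / 0.1428
V = 443.70 L


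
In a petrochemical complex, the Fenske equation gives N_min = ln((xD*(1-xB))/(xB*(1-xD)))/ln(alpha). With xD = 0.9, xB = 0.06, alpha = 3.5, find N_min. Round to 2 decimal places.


N_min = ln((xD*(1-xB))/(xB*(1-xD))) / ln(alpha)
Numerator inside ln: 0.846 / 0.006 = 141.0
ln(141.0) = 4.94876
ln(alpha) = ln(3.5) = 1.252763
N_min = 4.94876 / 1.252763 = 3.95


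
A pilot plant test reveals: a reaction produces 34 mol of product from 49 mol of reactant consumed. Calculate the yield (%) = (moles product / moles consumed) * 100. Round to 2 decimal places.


Yield = (moles product / moles consumed) * 100%
Yield = (34 / 49) * 100
Yield = 0.6939 * 100
Yield = 69.39%


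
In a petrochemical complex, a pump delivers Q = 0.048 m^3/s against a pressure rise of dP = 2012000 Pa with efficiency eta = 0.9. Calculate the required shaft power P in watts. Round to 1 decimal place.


P = Q * dP / eta
P = 0.048 * 2012000 / 0.9
P = 96576.0 / 0.9
P = 107306.7 W


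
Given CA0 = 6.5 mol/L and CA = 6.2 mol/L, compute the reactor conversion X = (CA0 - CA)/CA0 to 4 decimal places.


X = (CA0 - CA) / CA0
X = (6.5 - 6.2) / 6.5
X = 0.3 / 6.5
X = 0.0462


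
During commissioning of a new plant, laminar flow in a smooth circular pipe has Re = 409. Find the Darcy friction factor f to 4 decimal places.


f = 64 / Re
f = 64 / 409
f = 0.1565


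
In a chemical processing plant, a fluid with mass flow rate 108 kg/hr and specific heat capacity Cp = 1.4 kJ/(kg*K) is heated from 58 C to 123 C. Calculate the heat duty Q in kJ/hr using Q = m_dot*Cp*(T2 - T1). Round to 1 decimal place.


Q = m_dot * Cp * (T2 - T1)
Q = 108 * 1.4 * (123 - 58)
Q = 108 * 1.4 * 65
Q = 9828.0 kJ/hr


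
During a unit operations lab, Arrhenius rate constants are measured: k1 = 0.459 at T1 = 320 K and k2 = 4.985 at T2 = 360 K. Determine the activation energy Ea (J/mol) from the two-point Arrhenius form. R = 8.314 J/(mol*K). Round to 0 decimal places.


Ea = R * ln(k2/k1) / (1/T1 - 1/T2)
ln(k2/k1) = ln(4.985/0.459) = 2.3851385
1/T1 - 1/T2 = 1/320 - 1/360 = 0.000347222222
Ea = 8.314 * 2.3851385 / 0.000347222222
Ea = 57111 J/mol


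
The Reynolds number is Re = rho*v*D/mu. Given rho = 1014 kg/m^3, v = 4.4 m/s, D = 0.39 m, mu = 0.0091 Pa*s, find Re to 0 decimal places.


Re = rho * v * D / mu
Re = 1014 * 4.4 * 0.39 / 0.0091
Re = 1740.024 / 0.0091
Re = 191211


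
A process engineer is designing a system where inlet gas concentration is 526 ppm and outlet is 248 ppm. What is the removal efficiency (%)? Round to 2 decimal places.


Efficiency = (G_in - G_out) / G_in * 100%
Efficiency = (526 - 248) / 526 * 100
Efficiency = 278 / 526 * 100
Efficiency = 52.85%


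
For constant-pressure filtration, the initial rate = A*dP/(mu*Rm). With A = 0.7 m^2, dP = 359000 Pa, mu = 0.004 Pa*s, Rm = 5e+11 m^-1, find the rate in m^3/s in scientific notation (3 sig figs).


rate = A * dP / (mu * Rm)
rate = 0.7 * 359000 / (0.004 * 5e+11)
rate = 251300.0 / 2.000e+09
rate = 1.26e-04 m^3/s


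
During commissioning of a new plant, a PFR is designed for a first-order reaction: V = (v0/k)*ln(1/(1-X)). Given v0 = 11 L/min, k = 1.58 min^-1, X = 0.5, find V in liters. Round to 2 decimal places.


V = (v0/k) * ln(1/(1-X))
V = (11/1.58) * ln(1/(1-0.5))
V = 6.962025 * ln(2.0)
V = 6.962025 * 0.693147
V = 4.83 L


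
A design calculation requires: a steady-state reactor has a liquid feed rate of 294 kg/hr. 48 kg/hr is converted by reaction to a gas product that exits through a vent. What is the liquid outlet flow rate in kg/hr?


Steady-state mass balance on the main outlet: F_out = F_in - F_removed
F_out = 294 - 48
F_out = 246 kg/hr


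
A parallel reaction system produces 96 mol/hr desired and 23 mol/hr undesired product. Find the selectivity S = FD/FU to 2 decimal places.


S = desired product rate / undesired product rate
S = 96 / 23
S = 4.17


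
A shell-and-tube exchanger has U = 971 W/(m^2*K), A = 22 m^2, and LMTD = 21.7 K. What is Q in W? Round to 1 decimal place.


Q = U * A * LMTD
Q = 971 * 22 * 21.7
Q = 463555.4 W


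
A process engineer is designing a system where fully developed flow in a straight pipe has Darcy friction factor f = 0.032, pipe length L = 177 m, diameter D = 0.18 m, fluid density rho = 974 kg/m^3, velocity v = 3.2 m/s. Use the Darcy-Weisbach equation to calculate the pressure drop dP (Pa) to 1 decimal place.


dP = f * (L/D) * (rho*v^2/2)
dP = 0.032 * (177/0.18) * (974*3.2^2/2)
L/D = 983.33333333
rho*v^2/2 = 974*10.24/2 = 4986.88
dP = 0.032 * 983.33333333 * 4986.88
dP = 156920.5 Pa


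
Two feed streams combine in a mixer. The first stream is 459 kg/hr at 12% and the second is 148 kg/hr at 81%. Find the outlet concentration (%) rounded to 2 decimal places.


Mass balance on solute: F1*x1 + F2*x2 = F3*x3
F3 = F1 + F2 = 459 + 148 = 607 kg/hr
x3 = (F1*x1 + F2*x2)/F3
x3 = (459*0.12 + 148*0.81) / 607
x3 = 28.82%


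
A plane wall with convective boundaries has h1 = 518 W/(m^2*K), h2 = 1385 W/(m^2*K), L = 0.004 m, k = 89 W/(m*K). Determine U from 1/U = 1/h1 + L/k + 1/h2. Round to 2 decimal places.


1/U = 1/h1 + L/k + 1/h2
1/U = 1/518 + 0.004/89 + 1/1385
1/U = 0.0019305019 + 4.49438e-05 + 0.0007220217
1/U = 0.0026974674
U = 370.72 W/(m^2*K)


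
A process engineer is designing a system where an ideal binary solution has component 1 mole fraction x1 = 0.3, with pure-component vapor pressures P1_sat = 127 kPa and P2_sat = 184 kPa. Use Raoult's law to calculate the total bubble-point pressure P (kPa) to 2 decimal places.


P = x1*P1_sat + x2*P2_sat
x2 = 1 - x1 = 1 - 0.3 = 0.7
P = 0.3*127 + 0.7*184
P = 38.1 + 128.8
P = 166.90 kPa


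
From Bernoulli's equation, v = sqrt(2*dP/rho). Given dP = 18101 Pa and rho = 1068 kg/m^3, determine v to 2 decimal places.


v = sqrt(2*dP/rho)
v = sqrt(2*18101/1068)
v = sqrt(33.897004)
v = 5.82 m/s


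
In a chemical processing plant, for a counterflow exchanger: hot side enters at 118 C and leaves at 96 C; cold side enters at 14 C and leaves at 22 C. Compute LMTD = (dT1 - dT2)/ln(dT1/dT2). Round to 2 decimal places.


dT1 = Th_in - Tc_out = 118 - 22 = 96
dT2 = Th_out - Tc_in = 96 - 14 = 82
LMTD = (dT1 - dT2) / ln(dT1/dT2)
LMTD = (96 - 82) / ln(96/82)
LMTD = 88.82 K


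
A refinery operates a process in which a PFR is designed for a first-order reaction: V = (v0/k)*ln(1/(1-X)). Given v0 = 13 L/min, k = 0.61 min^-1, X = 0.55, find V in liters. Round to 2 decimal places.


V = (v0/k) * ln(1/(1-X))
V = (13/0.61) * ln(1/(1-0.55))
V = 21.311475 * ln(2.222222)
V = 21.311475 * 0.798508
V = 17.02 L


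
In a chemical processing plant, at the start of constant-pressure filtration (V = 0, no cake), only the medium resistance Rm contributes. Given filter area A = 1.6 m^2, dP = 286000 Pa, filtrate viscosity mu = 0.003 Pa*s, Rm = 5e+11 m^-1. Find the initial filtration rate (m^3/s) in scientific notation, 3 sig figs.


rate = A * dP / (mu * Rm)
rate = 1.6 * 286000 / (0.003 * 5e+11)
rate = 457600.0 / 1.500e+09
rate = 3.05e-04 m^3/s


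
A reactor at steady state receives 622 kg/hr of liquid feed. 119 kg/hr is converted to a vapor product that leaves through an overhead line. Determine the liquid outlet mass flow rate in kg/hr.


Steady-state mass balance on the main outlet: F_out = F_in - F_removed
F_out = 622 - 119
F_out = 503 kg/hr


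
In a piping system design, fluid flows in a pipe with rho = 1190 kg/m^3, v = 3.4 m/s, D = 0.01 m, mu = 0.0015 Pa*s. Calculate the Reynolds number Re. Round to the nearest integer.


Re = rho * v * D / mu
Re = 1190 * 3.4 * 0.01 / 0.0015
Re = 40.46 / 0.0015
Re = 26973


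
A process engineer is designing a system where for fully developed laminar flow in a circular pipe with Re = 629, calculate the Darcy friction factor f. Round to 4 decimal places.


f = 64 / Re
f = 64 / 629
f = 0.1017


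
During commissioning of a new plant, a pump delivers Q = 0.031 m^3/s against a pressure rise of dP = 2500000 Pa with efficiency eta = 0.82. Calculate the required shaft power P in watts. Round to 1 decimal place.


P = Q * dP / eta
P = 0.031 * 2500000 / 0.82
P = 77500.0 / 0.82
P = 94512.2 W


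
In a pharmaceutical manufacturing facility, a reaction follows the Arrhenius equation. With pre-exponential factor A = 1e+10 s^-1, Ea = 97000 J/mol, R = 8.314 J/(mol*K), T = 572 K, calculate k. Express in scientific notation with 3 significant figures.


k = A * exp(-Ea/(R*T))
k = 1e+10 * exp(-97000 / (8.314 * 572))
k = 1e+10 * exp(-20.396971)
k = 1.39e+01


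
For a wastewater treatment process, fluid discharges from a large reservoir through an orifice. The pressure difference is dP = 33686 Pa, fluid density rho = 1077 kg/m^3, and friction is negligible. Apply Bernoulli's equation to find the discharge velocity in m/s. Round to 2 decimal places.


v = sqrt(2*dP/rho)
v = sqrt(2*33686/1077)
v = sqrt(62.555246)
v = 7.91 m/s


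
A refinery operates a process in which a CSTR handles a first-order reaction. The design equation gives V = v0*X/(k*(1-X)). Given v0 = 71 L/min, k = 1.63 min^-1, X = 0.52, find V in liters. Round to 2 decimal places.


V = v0 * X / (k * (1 - X))
V = 71 * 0.52 / (1.63 * (1 - 0.52))
V = 36.92 / (1.63 * 0.48)
V = 36.92 / 0.7824
V = 47.19 L


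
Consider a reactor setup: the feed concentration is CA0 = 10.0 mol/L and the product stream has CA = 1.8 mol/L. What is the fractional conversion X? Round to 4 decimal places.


X = (CA0 - CA) / CA0
X = (10.0 - 1.8) / 10.0
X = 8.2 / 10.0
X = 0.8200


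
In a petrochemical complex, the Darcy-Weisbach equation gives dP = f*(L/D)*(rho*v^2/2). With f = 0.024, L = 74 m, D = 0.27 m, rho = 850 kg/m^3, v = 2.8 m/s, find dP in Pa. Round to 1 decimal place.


dP = f * (L/D) * (rho*v^2/2)
dP = 0.024 * (74/0.27) * (850*2.8^2/2)
L/D = 274.07407407
rho*v^2/2 = 850*7.84/2 = 3332.0
dP = 0.024 * 274.07407407 * 3332.0
dP = 21917.2 Pa


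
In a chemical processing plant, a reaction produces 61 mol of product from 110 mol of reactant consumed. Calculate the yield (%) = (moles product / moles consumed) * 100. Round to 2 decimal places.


Yield = (moles product / moles consumed) * 100%
Yield = (61 / 110) * 100
Yield = 0.5545 * 100
Yield = 55.45%


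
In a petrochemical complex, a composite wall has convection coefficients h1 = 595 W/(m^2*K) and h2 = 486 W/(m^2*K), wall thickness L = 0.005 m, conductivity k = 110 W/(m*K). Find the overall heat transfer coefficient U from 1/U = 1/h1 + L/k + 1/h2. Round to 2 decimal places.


1/U = 1/h1 + L/k + 1/h2
1/U = 1/595 + 0.005/110 + 1/486
1/U = 0.0016806723 + 4.54545e-05 + 0.0020576132
1/U = 0.00378374
U = 264.29 W/(m^2*K)


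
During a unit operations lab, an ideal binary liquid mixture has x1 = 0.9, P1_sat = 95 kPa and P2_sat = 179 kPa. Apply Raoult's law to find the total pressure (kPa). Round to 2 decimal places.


P = x1*P1_sat + x2*P2_sat
x2 = 1 - x1 = 1 - 0.9 = 0.1
P = 0.9*95 + 0.1*179
P = 85.5 + 17.9
P = 103.40 kPa


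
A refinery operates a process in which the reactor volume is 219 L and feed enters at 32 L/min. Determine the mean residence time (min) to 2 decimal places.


tau = V / v0
tau = 219 / 32
tau = 6.84 min


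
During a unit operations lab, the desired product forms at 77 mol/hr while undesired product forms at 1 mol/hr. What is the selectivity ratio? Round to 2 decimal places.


S = desired product rate / undesired product rate
S = 77 / 1
S = 77.00


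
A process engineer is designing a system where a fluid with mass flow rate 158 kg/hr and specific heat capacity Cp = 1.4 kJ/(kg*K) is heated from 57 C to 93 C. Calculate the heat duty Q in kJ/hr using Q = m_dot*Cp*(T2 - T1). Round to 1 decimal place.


Q = m_dot * Cp * (T2 - T1)
Q = 158 * 1.4 * (93 - 57)
Q = 158 * 1.4 * 36
Q = 7963.2 kJ/hr


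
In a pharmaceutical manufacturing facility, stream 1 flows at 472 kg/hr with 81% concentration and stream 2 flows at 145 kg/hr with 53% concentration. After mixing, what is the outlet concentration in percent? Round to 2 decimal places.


Mass balance on solute: F1*x1 + F2*x2 = F3*x3
F3 = F1 + F2 = 472 + 145 = 617 kg/hr
x3 = (F1*x1 + F2*x2)/F3
x3 = (472*0.81 + 145*0.53) / 617
x3 = 74.42%


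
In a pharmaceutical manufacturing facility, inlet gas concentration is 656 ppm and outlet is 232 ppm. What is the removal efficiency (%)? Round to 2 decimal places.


Efficiency = (G_in - G_out) / G_in * 100%
Efficiency = (656 - 232) / 656 * 100
Efficiency = 424 / 656 * 100
Efficiency = 64.63%


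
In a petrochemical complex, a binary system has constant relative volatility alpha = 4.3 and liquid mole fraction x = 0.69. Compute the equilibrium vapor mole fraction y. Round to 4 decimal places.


y = alpha*x / (1 + (alpha-1)*x)
y = 4.3*0.69 / (1 + (4.3-1)*0.69)
y = 2.967 / (1 + 2.277)
y = 2.967 / 3.277
y = 0.9054


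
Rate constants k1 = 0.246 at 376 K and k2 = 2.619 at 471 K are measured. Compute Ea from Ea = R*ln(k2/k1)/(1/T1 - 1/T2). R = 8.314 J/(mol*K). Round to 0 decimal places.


Ea = R * ln(k2/k1) / (1/T1 - 1/T2)
ln(k2/k1) = ln(2.619/0.246) = 2.3652163
1/T1 - 1/T2 = 1/376 - 1/471 = 0.000536432218
Ea = 8.314 * 2.3652163 / 0.000536432218
Ea = 36658 J/mol


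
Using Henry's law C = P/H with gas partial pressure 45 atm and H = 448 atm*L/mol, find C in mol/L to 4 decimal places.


C = P / H
C = 45 / 448
C = 0.1004 mol/L


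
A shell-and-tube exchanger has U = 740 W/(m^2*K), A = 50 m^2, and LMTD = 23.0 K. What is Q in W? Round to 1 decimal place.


Q = U * A * LMTD
Q = 740 * 50 * 23.0
Q = 851000.0 W


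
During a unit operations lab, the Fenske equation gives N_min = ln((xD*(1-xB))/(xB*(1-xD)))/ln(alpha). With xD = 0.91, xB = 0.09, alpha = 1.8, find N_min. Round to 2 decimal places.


N_min = ln((xD*(1-xB))/(xB*(1-xD))) / ln(alpha)
Numerator inside ln: 0.8281 / 0.0081 = 102.234568
ln(102.234568) = 4.62727
ln(alpha) = ln(1.8) = 0.587787
N_min = 4.62727 / 0.587787 = 7.87


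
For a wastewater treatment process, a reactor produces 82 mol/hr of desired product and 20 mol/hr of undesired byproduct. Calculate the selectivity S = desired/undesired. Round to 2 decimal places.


S = desired product rate / undesired product rate
S = 82 / 20
S = 4.10


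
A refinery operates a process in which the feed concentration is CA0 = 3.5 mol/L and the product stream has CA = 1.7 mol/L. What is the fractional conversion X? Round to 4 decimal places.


X = (CA0 - CA) / CA0
X = (3.5 - 1.7) / 3.5
X = 1.8 / 3.5
X = 0.5143


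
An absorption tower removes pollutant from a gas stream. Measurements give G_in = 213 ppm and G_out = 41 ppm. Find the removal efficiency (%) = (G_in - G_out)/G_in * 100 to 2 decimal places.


Efficiency = (G_in - G_out) / G_in * 100%
Efficiency = (213 - 41) / 213 * 100
Efficiency = 172 / 213 * 100
Efficiency = 80.75%


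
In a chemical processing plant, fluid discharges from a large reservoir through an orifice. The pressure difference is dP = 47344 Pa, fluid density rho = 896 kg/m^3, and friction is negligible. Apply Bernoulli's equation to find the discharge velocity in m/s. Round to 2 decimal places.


v = sqrt(2*dP/rho)
v = sqrt(2*47344/896)
v = sqrt(105.678571)
v = 10.28 m/s


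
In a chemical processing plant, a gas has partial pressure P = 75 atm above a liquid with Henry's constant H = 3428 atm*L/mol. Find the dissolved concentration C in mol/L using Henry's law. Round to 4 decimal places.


C = P / H
C = 75 / 3428
C = 0.0219 mol/L


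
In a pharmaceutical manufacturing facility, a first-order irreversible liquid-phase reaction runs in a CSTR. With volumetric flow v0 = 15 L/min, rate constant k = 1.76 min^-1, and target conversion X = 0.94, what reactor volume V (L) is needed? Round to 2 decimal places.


V = v0 * X / (k * (1 - X))
V = 15 * 0.94 / (1.76 * (1 - 0.94))
V = 14.1 / (1.76 * 0.06)
V = 14.1 / 0.1056
V = 133.52 L


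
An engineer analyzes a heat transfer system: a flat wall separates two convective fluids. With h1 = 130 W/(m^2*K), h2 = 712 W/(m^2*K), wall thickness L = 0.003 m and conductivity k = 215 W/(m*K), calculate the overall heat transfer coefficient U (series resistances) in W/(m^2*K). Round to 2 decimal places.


1/U = 1/h1 + L/k + 1/h2
1/U = 1/130 + 0.003/215 + 1/712
1/U = 0.0076923077 + 1.39535e-05 + 0.0014044944
1/U = 0.0091107556
U = 109.76 W/(m^2*K)


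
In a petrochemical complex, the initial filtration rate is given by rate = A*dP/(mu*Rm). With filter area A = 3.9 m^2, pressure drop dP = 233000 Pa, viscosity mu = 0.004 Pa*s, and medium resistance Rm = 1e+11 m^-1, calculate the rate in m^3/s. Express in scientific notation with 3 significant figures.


rate = A * dP / (mu * Rm)
rate = 3.9 * 233000 / (0.004 * 1e+11)
rate = 908700.0 / 4.000e+08
rate = 2.27e-03 m^3/s


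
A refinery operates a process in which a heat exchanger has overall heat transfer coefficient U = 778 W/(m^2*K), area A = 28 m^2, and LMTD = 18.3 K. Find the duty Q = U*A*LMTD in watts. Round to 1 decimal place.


Q = U * A * LMTD
Q = 778 * 28 * 18.3
Q = 398647.2 W


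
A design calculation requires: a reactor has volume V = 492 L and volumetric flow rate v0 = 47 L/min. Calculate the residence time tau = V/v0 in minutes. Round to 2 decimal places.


tau = V / v0
tau = 492 / 47
tau = 10.47 min


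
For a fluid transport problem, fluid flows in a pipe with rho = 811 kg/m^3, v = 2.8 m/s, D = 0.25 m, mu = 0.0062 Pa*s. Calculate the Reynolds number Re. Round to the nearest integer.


Re = rho * v * D / mu
Re = 811 * 2.8 * 0.25 / 0.0062
Re = 567.7 / 0.0062
Re = 91565


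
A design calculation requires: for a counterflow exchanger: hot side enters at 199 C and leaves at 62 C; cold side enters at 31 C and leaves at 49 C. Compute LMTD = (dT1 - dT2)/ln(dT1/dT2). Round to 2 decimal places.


dT1 = Th_in - Tc_out = 199 - 49 = 150
dT2 = Th_out - Tc_in = 62 - 31 = 31
LMTD = (dT1 - dT2) / ln(dT1/dT2)
LMTD = (150 - 31) / ln(150/31)
LMTD = 75.48 K


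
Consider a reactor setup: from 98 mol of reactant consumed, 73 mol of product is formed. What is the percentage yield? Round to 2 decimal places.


Yield = (moles product / moles consumed) * 100%
Yield = (73 / 98) * 100
Yield = 0.7449 * 100
Yield = 74.49%


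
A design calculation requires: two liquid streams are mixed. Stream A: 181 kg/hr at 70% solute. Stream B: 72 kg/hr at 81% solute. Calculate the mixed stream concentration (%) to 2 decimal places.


Mass balance on solute: F1*x1 + F2*x2 = F3*x3
F3 = F1 + F2 = 181 + 72 = 253 kg/hr
x3 = (F1*x1 + F2*x2)/F3
x3 = (181*0.7 + 72*0.81) / 253
x3 = 73.13%


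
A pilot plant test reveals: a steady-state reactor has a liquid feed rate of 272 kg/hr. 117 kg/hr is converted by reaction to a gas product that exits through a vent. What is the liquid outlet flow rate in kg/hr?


Steady-state mass balance on the main outlet: F_out = F_in - F_removed
F_out = 272 - 117
F_out = 155 kg/hr


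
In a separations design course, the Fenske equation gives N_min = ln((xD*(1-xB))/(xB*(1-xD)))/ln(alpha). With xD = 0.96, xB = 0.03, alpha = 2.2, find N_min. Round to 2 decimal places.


N_min = ln((xD*(1-xB))/(xB*(1-xD))) / ln(alpha)
Numerator inside ln: 0.9312 / 0.0012 = 776.0
ln(776.0) = 6.654153
ln(alpha) = ln(2.2) = 0.788457
N_min = 6.654153 / 0.788457 = 8.44


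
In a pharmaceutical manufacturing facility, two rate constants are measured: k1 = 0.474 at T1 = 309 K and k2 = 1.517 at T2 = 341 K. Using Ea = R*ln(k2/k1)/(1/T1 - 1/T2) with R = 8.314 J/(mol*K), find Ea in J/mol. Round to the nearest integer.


Ea = R * ln(k2/k1) / (1/T1 - 1/T2)
ln(k2/k1) = ln(1.517/0.474) = 1.1632827
1/T1 - 1/T2 = 1/309 - 1/341 = 0.000303694635
Ea = 8.314 * 1.1632827 / 0.000303694635
Ea = 31846 J/mol


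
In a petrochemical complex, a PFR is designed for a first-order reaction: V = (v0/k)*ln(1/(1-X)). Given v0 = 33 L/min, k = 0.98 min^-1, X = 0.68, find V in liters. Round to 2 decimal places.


V = (v0/k) * ln(1/(1-X))
V = (33/0.98) * ln(1/(1-0.68))
V = 33.673469 * ln(3.125)
V = 33.673469 * 1.139434
V = 38.37 L


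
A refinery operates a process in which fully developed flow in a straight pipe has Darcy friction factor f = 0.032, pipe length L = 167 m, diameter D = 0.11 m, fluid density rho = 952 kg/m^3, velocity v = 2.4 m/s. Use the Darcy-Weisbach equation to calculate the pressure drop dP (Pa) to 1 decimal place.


dP = f * (L/D) * (rho*v^2/2)
dP = 0.032 * (167/0.11) * (952*2.4^2/2)
L/D = 1518.18181818
rho*v^2/2 = 952*5.76/2 = 2741.76
dP = 0.032 * 1518.18181818 * 2741.76
dP = 133199.7 Pa


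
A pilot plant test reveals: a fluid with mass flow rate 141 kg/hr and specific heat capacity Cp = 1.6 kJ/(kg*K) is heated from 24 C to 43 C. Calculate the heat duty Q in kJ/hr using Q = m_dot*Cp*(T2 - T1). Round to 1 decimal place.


Q = m_dot * Cp * (T2 - T1)
Q = 141 * 1.6 * (43 - 24)
Q = 141 * 1.6 * 19
Q = 4286.4 kJ/hr


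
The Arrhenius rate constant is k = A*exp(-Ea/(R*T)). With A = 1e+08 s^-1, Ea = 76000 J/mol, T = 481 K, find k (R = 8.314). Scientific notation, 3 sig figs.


k = A * exp(-Ea/(R*T))
k = 1e+08 * exp(-76000 / (8.314 * 481))
k = 1e+08 * exp(-19.00459)
k = 5.58e-01


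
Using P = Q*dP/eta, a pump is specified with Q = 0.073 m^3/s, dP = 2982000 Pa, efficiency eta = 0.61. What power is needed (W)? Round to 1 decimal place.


P = Q * dP / eta
P = 0.073 * 2982000 / 0.61
P = 217686.0 / 0.61
P = 356862.3 W


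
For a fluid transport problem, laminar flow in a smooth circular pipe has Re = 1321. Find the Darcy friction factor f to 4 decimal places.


f = 64 / Re
f = 64 / 1321
f = 0.0484


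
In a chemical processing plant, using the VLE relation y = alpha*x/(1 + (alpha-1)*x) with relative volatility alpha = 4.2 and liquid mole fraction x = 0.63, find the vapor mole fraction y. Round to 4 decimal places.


y = alpha*x / (1 + (alpha-1)*x)
y = 4.2*0.63 / (1 + (4.2-1)*0.63)
y = 2.646 / (1 + 2.016)
y = 2.646 / 3.016
y = 0.8773


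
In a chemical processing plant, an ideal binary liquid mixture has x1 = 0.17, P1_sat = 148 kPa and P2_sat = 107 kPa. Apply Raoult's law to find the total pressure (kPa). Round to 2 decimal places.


P = x1*P1_sat + x2*P2_sat
x2 = 1 - x1 = 1 - 0.17 = 0.83
P = 0.17*148 + 0.83*107
P = 25.16 + 88.81
P = 113.97 kPa


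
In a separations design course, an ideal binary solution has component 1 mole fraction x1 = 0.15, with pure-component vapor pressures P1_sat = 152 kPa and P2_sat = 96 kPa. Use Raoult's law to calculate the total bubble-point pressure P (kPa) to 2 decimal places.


P = x1*P1_sat + x2*P2_sat
x2 = 1 - x1 = 1 - 0.15 = 0.85
P = 0.15*152 + 0.85*96
P = 22.8 + 81.6
P = 104.40 kPa


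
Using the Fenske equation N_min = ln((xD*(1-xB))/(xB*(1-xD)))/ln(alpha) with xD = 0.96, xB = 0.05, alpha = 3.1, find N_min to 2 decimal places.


N_min = ln((xD*(1-xB))/(xB*(1-xD))) / ln(alpha)
Numerator inside ln: 0.912 / 0.002 = 456.0
ln(456.0) = 6.122493
ln(alpha) = ln(3.1) = 1.131402
N_min = 6.122493 / 1.131402 = 5.41


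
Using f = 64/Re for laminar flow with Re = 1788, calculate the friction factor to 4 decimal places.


f = 64 / Re
f = 64 / 1788
f = 0.0358


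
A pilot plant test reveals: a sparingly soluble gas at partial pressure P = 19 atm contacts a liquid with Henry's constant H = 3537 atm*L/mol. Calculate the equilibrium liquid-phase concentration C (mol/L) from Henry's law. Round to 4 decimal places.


C = P / H
C = 19 / 3537
C = 0.0054 mol/L


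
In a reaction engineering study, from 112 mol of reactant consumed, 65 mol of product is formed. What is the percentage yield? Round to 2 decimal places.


Yield = (moles product / moles consumed) * 100%
Yield = (65 / 112) * 100
Yield = 0.5804 * 100
Yield = 58.04%


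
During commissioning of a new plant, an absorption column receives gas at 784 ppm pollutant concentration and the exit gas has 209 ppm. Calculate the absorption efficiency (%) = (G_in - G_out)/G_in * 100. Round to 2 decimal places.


Efficiency = (G_in - G_out) / G_in * 100%
Efficiency = (784 - 209) / 784 * 100
Efficiency = 575 / 784 * 100
Efficiency = 73.34%


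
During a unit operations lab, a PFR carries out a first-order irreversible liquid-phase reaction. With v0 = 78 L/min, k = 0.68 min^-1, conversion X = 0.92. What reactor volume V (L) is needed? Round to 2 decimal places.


V = (v0/k) * ln(1/(1-X))
V = (78/0.68) * ln(1/(1-0.92))
V = 114.705882 * ln(12.5)
V = 114.705882 * 2.525729
V = 289.72 L


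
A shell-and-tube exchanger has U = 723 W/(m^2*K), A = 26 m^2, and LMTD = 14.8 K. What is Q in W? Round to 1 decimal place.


Q = U * A * LMTD
Q = 723 * 26 * 14.8
Q = 278210.4 W


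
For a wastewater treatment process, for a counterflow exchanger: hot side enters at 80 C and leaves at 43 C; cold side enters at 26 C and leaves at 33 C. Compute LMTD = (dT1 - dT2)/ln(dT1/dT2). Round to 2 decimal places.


dT1 = Th_in - Tc_out = 80 - 33 = 47
dT2 = Th_out - Tc_in = 43 - 26 = 17
LMTD = (dT1 - dT2) / ln(dT1/dT2)
LMTD = (47 - 17) / ln(47/17)
LMTD = 29.50 K


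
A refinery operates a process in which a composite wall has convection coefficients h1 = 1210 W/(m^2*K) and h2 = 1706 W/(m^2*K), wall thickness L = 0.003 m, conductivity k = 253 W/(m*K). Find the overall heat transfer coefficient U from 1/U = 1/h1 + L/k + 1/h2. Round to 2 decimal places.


1/U = 1/h1 + L/k + 1/h2
1/U = 1/1210 + 0.003/253 + 1/1706
1/U = 0.0008264463 + 1.18577e-05 + 0.0005861665
1/U = 0.0014244705
U = 702.02 W/(m^2*K)


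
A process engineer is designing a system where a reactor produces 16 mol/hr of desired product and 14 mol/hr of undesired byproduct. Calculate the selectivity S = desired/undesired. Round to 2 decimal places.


S = desired product rate / undesired product rate
S = 16 / 14
S = 1.14


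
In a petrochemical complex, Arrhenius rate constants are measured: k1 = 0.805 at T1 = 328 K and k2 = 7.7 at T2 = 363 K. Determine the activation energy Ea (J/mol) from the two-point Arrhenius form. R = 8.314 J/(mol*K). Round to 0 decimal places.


Ea = R * ln(k2/k1) / (1/T1 - 1/T2)
ln(k2/k1) = ln(7.7/0.805) = 2.2581333
1/T1 - 1/T2 = 1/328 - 1/363 = 0.000293959551
Ea = 8.314 * 2.2581333 / 0.000293959551
Ea = 63866 J/mol


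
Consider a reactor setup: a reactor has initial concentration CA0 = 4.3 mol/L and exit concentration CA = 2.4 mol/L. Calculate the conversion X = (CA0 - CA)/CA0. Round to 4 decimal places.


X = (CA0 - CA) / CA0
X = (4.3 - 2.4) / 4.3
X = 1.9 / 4.3
X = 0.4419


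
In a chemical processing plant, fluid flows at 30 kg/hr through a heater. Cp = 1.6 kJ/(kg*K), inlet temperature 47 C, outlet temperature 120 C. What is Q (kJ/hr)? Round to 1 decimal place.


Q = m_dot * Cp * (T2 - T1)
Q = 30 * 1.6 * (120 - 47)
Q = 30 * 1.6 * 73
Q = 3504.0 kJ/hr


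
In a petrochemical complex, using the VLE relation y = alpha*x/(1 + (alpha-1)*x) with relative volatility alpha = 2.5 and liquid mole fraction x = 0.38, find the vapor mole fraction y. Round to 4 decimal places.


y = alpha*x / (1 + (alpha-1)*x)
y = 2.5*0.38 / (1 + (2.5-1)*0.38)
y = 0.95 / (1 + 0.57)
y = 0.95 / 1.57
y = 0.6051


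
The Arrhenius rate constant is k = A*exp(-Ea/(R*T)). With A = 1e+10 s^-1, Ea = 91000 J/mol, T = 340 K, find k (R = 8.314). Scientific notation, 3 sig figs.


k = A * exp(-Ea/(R*T))
k = 1e+10 * exp(-91000 / (8.314 * 340))
k = 1e+10 * exp(-32.192333)
k = 1.04e-04


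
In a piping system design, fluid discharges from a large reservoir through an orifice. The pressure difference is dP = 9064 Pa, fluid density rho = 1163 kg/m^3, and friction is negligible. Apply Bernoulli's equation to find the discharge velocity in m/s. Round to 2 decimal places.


v = sqrt(2*dP/rho)
v = sqrt(2*9064/1163)
v = sqrt(15.587274)
v = 3.95 m/s


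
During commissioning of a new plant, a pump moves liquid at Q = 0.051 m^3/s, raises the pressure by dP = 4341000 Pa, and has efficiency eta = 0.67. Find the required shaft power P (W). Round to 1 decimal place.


P = Q * dP / eta
P = 0.051 * 4341000 / 0.67
P = 221391.0 / 0.67
P = 330434.3 W


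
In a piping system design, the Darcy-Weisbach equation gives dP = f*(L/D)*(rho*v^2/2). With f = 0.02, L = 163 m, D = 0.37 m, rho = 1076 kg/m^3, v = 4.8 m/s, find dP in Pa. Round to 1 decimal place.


dP = f * (L/D) * (rho*v^2/2)
dP = 0.02 * (163/0.37) * (1076*4.8^2/2)
L/D = 440.54054054
rho*v^2/2 = 1076*23.04/2 = 12395.52
dP = 0.02 * 440.54054054 * 12395.52
dP = 109214.6 Pa


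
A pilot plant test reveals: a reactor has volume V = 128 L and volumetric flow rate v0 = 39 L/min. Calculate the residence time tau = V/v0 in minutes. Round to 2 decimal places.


tau = V / v0
tau = 128 / 39
tau = 3.28 min


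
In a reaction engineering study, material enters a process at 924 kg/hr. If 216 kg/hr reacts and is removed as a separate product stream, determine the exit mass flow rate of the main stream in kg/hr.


Steady-state mass balance on the main outlet: F_out = F_in - F_removed
F_out = 924 - 216
F_out = 708 kg/hr


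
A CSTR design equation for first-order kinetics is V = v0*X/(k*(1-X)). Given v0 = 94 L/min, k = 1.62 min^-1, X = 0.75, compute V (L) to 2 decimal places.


V = v0 * X / (k * (1 - X))
V = 94 * 0.75 / (1.62 * (1 - 0.75))
V = 70.5 / (1.62 * 0.25)
V = 70.5 / 0.405
V = 174.07 L


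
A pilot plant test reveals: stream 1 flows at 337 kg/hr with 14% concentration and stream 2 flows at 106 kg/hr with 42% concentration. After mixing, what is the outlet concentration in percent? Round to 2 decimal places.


Mass balance on solute: F1*x1 + F2*x2 = F3*x3
F3 = F1 + F2 = 337 + 106 = 443 kg/hr
x3 = (F1*x1 + F2*x2)/F3
x3 = (337*0.14 + 106*0.42) / 443
x3 = 20.70%


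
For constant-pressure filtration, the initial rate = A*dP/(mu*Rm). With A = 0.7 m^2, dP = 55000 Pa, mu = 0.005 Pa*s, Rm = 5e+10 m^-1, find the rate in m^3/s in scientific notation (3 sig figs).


rate = A * dP / (mu * Rm)
rate = 0.7 * 55000 / (0.005 * 5e+10)
rate = 38500.0 / 2.500e+08
rate = 1.54e-04 m^3/s


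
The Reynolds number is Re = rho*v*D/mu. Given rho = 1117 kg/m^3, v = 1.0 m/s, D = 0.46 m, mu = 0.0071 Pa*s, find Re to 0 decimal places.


Re = rho * v * D / mu
Re = 1117 * 1.0 * 0.46 / 0.0071
Re = 513.82 / 0.0071
Re = 72369


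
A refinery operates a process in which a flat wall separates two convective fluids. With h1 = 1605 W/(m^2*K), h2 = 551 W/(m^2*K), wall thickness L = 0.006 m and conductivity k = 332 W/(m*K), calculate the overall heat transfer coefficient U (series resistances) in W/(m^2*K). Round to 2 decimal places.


1/U = 1/h1 + L/k + 1/h2
1/U = 1/1605 + 0.006/332 + 1/551
1/U = 0.000623053 + 1.80723e-05 + 0.001814882
1/U = 0.0024560073
U = 407.16 W/(m^2*K)


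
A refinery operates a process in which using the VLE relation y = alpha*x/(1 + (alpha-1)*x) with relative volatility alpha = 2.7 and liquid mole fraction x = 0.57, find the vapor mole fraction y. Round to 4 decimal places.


y = alpha*x / (1 + (alpha-1)*x)
y = 2.7*0.57 / (1 + (2.7-1)*0.57)
y = 1.539 / (1 + 0.969)
y = 1.539 / 1.969
y = 0.7816


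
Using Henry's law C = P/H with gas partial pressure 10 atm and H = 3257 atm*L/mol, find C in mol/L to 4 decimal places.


C = P / H
C = 10 / 3257
C = 0.0031 mol/L


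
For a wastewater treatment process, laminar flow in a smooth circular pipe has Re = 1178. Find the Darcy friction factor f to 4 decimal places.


f = 64 / Re
f = 64 / 1178
f = 0.0543


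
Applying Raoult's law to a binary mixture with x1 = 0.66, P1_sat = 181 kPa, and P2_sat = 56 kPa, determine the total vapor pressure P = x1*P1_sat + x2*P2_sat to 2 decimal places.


P = x1*P1_sat + x2*P2_sat
x2 = 1 - x1 = 1 - 0.66 = 0.34
P = 0.66*181 + 0.34*56
P = 119.46 + 19.04
P = 138.50 kPa


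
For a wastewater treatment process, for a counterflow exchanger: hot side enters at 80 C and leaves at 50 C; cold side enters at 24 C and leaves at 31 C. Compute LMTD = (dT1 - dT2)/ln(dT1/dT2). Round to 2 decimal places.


dT1 = Th_in - Tc_out = 80 - 31 = 49
dT2 = Th_out - Tc_in = 50 - 24 = 26
LMTD = (dT1 - dT2) / ln(dT1/dT2)
LMTD = (49 - 26) / ln(49/26)
LMTD = 36.29 K


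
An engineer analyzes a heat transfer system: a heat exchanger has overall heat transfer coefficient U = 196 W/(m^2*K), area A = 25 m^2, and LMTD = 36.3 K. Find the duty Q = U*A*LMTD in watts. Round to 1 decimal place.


Q = U * A * LMTD
Q = 196 * 25 * 36.3
Q = 177870.0 W


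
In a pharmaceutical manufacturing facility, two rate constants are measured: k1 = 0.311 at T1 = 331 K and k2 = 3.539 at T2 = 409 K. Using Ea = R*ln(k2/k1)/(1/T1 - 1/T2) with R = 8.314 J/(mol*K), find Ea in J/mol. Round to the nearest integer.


Ea = R * ln(k2/k1) / (1/T1 - 1/T2)
ln(k2/k1) = ln(3.539/0.311) = 2.4318066
1/T1 - 1/T2 = 1/331 - 1/409 = 0.000576160261
Ea = 8.314 * 2.4318066 / 0.000576160261
Ea = 35091 J/mol


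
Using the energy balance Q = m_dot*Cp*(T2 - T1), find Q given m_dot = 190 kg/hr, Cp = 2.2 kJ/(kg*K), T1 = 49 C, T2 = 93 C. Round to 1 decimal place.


Q = m_dot * Cp * (T2 - T1)
Q = 190 * 2.2 * (93 - 49)
Q = 190 * 2.2 * 44
Q = 18392.0 kJ/hr


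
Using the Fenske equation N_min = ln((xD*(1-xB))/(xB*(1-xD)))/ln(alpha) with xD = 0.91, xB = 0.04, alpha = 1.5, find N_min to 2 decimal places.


N_min = ln((xD*(1-xB))/(xB*(1-xD))) / ln(alpha)
Numerator inside ln: 0.8736 / 0.0036 = 242.666667
ln(242.666667) = 5.491689
ln(alpha) = ln(1.5) = 0.405465
N_min = 5.491689 / 0.405465 = 13.54


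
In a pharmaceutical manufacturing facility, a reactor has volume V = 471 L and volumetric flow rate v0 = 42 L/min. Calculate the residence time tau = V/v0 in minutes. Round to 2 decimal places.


tau = V / v0
tau = 471 / 42
tau = 11.21 min


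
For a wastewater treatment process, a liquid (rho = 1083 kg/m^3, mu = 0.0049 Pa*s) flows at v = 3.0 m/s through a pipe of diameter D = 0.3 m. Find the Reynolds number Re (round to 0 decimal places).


Re = rho * v * D / mu
Re = 1083 * 3.0 * 0.3 / 0.0049
Re = 974.7 / 0.0049
Re = 198918


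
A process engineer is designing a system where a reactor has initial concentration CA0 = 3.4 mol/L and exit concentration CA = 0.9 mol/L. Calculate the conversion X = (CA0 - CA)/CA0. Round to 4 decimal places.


X = (CA0 - CA) / CA0
X = (3.4 - 0.9) / 3.4
X = 2.5 / 3.4
X = 0.7353


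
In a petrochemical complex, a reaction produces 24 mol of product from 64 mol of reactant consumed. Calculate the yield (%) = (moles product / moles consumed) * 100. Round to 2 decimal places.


Yield = (moles product / moles consumed) * 100%
Yield = (24 / 64) * 100
Yield = 0.375 * 100
Yield = 37.50%


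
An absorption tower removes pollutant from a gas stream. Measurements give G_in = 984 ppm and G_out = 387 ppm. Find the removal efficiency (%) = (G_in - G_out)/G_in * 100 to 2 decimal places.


Efficiency = (G_in - G_out) / G_in * 100%
Efficiency = (984 - 387) / 984 * 100
Efficiency = 597 / 984 * 100
Efficiency = 60.67%


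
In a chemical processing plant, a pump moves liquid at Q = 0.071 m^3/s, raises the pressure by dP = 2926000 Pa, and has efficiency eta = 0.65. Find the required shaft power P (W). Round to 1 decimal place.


P = Q * dP / eta
P = 0.071 * 2926000 / 0.65
P = 207746.0 / 0.65
P = 319609.2 W


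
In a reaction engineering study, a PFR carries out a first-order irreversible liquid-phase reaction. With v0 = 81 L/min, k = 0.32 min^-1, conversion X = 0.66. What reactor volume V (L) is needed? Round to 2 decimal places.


V = (v0/k) * ln(1/(1-X))
V = (81/0.32) * ln(1/(1-0.66))
V = 253.125 * ln(2.941176)
V = 253.125 * 1.07881
V = 273.07 L


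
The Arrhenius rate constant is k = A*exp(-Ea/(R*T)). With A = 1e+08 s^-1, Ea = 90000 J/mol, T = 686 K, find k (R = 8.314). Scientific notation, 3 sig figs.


k = A * exp(-Ea/(R*T))
k = 1e+08 * exp(-90000 / (8.314 * 686))
k = 1e+08 * exp(-15.78005)
k = 1.40e+01


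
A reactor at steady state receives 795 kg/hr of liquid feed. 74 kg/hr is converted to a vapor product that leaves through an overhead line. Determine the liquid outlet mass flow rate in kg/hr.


Steady-state mass balance on the main outlet: F_out = F_in - F_removed
F_out = 795 - 74
F_out = 721 kg/hr


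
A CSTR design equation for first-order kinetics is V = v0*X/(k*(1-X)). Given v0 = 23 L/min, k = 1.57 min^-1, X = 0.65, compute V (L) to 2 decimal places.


V = v0 * X / (k * (1 - X))
V = 23 * 0.65 / (1.57 * (1 - 0.65))
V = 14.95 / (1.57 * 0.35)
V = 14.95 / 0.5495
V = 27.21 L


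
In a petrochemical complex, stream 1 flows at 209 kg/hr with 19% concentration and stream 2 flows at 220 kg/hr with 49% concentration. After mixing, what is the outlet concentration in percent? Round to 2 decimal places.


Mass balance on solute: F1*x1 + F2*x2 = F3*x3
F3 = F1 + F2 = 209 + 220 = 429 kg/hr
x3 = (F1*x1 + F2*x2)/F3
x3 = (209*0.19 + 220*0.49) / 429
x3 = 34.38%


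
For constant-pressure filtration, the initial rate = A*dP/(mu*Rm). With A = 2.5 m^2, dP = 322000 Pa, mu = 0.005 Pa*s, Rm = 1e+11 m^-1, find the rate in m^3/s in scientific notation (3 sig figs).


rate = A * dP / (mu * Rm)
rate = 2.5 * 322000 / (0.005 * 1e+11)
rate = 805000.0 / 5.000e+08
rate = 1.61e-03 m^3/s


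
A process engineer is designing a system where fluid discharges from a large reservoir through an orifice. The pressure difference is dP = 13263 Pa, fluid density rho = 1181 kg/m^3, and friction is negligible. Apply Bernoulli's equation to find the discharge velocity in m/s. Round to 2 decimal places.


v = sqrt(2*dP/rho)
v = sqrt(2*13263/1181)
v = sqrt(22.460627)
v = 4.74 m/s
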